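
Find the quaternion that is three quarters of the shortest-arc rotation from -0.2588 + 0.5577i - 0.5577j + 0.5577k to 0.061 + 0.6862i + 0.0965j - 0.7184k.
-0.149 - 0.4149i - 0.2897j + 0.8496k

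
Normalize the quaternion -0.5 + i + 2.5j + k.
-0.1715 + 0.343i + 0.8575j + 0.343k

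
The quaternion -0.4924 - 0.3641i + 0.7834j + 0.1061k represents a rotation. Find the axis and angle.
axis = (-0.4183, 0.9001, 0.1219), θ = 239°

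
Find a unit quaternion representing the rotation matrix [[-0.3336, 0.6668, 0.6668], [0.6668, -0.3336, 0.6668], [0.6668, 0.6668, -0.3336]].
0.5774i + 0.5774j + 0.5774k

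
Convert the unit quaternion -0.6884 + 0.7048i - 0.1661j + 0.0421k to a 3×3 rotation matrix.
[[0.9413, -0.1762, 0.288], [-0.2921, 0.003, 0.9564], [-0.1693, -0.9844, -0.0487]]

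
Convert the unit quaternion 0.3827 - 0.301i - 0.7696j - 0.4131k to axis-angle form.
axis = (-0.3258, -0.833, -0.4471), θ = 3π/4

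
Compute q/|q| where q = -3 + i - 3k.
-0.6882 + 0.2294i - 0.6882k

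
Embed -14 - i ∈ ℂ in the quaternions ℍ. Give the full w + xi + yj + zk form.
-14 - i + 0j + 0k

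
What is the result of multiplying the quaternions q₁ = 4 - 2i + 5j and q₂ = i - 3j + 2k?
17 + 14i - 8j + 9k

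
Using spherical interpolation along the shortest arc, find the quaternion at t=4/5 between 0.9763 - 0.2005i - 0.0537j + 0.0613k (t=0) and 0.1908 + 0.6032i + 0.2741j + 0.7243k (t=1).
0.4625 + 0.5018i + 0.2389j + 0.6908k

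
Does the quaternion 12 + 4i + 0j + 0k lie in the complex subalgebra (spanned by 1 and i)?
Yes. The quaternion 12 + 4i has j- and k-coefficients y = z = 0, so it lies in the complex subalgebra spanned by 1 and i.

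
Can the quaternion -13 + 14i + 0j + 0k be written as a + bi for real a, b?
Yes. The quaternion -13 + 14i has j- and k-coefficients y = z = 0, so it lies in the complex subalgebra spanned by 1 and i.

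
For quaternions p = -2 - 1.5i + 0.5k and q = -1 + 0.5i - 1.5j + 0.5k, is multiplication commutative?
No: pq = 2.5 + 1.25i + 4j + 0.75k ≠ 2.5 - 0.25i + 2j - 3.75k = qp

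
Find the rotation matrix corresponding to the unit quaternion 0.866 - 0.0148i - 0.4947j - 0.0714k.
[[0.5003, 0.1383, -0.8547], [-0.109, 0.9894, 0.0963], [0.8589, 0.045, 0.5101]]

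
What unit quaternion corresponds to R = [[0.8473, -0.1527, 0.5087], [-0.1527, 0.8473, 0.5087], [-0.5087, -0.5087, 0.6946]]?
0.9205 - 0.2763i + 0.2763j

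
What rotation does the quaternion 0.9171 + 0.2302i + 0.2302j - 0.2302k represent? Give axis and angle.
axis = (√3/3, √3/3, -√3/3), θ = 47°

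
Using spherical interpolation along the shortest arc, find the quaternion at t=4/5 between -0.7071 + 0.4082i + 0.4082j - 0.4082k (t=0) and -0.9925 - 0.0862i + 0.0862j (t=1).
-0.9824 + 0.0188i + 0.1622j - 0.0905k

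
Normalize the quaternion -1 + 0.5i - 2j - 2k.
-0.3288 + 0.1644i - 0.6576j - 0.6576k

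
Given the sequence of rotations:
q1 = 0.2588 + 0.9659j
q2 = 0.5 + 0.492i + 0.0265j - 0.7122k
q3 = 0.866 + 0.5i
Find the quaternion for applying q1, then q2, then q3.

q2 · q1 = 0.1038 + 0.8152i + 0.4898j + 0.2909k
q3 · q2 · q1 = -0.3177 + 0.7579i + 0.2787j + 0.4968k
-0.3177 + 0.7579i + 0.2787j + 0.4968k


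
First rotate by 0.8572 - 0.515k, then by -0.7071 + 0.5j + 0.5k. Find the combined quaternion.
-0.3486 - 0.2575i + 0.4286j + 0.7928k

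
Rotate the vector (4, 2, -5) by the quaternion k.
(-4, -2, -5)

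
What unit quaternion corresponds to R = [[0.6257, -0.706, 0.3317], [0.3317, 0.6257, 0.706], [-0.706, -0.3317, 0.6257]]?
0.8481 - 0.3059i + 0.3059j + 0.3059k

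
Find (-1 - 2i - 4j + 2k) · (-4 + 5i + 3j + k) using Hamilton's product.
24 - 7i + 25j + 5k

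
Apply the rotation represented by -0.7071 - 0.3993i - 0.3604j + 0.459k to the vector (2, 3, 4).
(4.021, -3.525, 0.634)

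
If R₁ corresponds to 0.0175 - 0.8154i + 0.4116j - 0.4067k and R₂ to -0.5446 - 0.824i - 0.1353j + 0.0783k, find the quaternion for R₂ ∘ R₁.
-0.5939 + 0.4524i - 0.6255j - 0.2266k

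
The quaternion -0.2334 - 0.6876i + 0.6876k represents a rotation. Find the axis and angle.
axis = (-√2/2, 0, √2/2), θ = 207°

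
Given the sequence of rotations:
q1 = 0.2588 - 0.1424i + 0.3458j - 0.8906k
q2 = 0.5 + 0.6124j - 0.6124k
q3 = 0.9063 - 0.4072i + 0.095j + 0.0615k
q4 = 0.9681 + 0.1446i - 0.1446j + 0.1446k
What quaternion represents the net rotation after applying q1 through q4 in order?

q2 · q1 = -0.6278 - 0.4048i + 0.4186j - 0.5166k
q3 · q2 · q1 = -0.7418 - 0.1861i + 0.0845j - 0.6388k
q4 · q3 · q2 · q1 = -0.5866 - 0.2073i + 0.2545j - 0.7404k
-0.5866 - 0.2073i + 0.2545j - 0.7404k


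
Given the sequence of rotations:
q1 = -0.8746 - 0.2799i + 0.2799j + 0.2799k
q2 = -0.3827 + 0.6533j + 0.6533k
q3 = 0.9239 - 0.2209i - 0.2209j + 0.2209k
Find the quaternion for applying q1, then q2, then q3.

q2 · q1 = -0.031 + 0.1071i - 0.8614j - 0.4956k
q3 · q2 · q1 = -0.0858 + 0.4056i - 0.8748j - 0.2508k
-0.0858 + 0.4056i - 0.8748j - 0.2508k


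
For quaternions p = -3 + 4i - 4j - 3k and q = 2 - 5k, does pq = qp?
No: pq = -21 + 28i + 12j + 9k ≠ -21 - 12i - 28j + 9k = qp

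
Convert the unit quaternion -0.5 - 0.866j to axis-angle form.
axis = (0, -1, 0), θ = 4π/3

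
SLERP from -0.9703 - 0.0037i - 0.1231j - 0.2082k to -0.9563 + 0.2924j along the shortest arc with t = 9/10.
-0.9674 - 0.0004i + 0.2523j - 0.0216k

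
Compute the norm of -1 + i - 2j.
√6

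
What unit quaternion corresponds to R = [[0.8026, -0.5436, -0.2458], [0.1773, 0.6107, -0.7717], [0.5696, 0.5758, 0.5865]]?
0.866 + 0.389i - 0.2354j + 0.2081k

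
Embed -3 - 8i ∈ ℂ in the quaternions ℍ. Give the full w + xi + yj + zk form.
-3 - 8i + 0j + 0k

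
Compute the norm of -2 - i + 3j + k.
√15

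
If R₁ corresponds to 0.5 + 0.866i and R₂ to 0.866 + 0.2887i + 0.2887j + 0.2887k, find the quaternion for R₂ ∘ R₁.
0.183 + 0.8943i + 0.3944j - 0.1057k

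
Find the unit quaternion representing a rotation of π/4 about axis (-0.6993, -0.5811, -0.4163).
0.9239 - 0.2676i - 0.2224j - 0.1593k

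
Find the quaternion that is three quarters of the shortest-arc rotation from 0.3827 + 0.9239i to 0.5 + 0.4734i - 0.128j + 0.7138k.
0.5071 + 0.6396i - 0.102j + 0.5687k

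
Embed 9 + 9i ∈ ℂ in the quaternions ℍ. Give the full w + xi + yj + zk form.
9 + 9i + 0j + 0k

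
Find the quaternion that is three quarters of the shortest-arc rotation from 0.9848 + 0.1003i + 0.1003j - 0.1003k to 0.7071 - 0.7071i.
0.8438 - 0.5352i + 0.0285j - 0.0285k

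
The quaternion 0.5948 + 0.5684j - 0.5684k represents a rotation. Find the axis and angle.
axis = (0, √2/2, -√2/2), θ = 107°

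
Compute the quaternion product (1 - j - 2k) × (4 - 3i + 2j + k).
8 + 4j - 10k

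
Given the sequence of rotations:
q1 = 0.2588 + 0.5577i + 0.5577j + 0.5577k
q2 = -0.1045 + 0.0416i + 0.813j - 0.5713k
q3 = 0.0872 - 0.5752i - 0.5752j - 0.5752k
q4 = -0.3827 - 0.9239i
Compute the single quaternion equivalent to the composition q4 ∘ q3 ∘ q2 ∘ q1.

q2 · q1 = -0.185 + 0.7245i - 0.1897j - 0.6363k
q3 · q2 · q1 = -0.0745 + 0.4265i - 0.6929j + 0.5768k
q4 · q3 · q2 · q1 = 0.4226 - 0.0944i + 0.7981j + 0.4194k
0.4226 - 0.0944i + 0.7981j + 0.4194k


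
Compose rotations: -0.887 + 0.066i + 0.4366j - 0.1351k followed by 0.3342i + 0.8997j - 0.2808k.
-0.4528 - 0.2954i - 0.7714j + 0.3356k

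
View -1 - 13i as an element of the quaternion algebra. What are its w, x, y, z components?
-1 - 13i + 0j + 0k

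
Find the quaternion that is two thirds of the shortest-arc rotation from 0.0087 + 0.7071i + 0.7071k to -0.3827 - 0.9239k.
0.2769 + 0.2634i + 0.9241k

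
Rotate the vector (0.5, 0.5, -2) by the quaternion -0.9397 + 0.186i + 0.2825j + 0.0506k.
(1.542, -0.288, -1.428)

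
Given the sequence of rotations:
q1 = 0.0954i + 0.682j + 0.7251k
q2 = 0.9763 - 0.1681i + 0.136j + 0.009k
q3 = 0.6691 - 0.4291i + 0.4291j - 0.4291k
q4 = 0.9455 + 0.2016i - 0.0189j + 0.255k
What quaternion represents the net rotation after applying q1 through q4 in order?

q2 · q1 = -0.0832 + 0.1856i + 0.7886j + 0.5803k
q3 · q2 · q1 = -0.0654 + 0.7473i + 0.6613j + 0.006k
q4 · q3 · q2 · q1 = -0.2015 + 0.5246i + 0.8158j + 0.1364k
-0.2015 + 0.5246i + 0.8158j + 0.1364k


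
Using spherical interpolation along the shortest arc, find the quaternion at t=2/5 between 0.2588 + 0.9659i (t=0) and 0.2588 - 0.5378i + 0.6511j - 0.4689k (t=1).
0.0544 + 0.9219i - 0.3113j + 0.2242k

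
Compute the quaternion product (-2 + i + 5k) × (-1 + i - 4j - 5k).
26 + 17i + 18j + k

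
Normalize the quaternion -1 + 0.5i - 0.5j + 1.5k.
-0.5164 + 0.2582i - 0.2582j + 0.7746k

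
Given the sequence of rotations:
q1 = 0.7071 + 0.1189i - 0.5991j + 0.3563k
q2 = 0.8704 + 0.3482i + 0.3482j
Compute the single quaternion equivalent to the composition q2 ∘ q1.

q2 · q1 = 0.7827 + 0.4738i - 0.3993j + 0.0601k
0.7827 + 0.4738i - 0.3993j + 0.0601k


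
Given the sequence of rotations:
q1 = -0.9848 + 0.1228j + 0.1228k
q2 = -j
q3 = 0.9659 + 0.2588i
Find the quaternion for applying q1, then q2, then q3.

q2 · q1 = 0.1228 - 0.1228i + 0.9848j
q3 · q2 · q1 = 0.1504 - 0.0868i + 0.9512j + 0.2549k
0.1504 - 0.0868i + 0.9512j + 0.2549k


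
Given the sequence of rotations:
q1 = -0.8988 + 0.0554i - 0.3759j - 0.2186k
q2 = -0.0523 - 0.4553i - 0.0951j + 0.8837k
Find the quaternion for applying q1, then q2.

q2 · q1 = 0.2297 + 0.7593i + 0.0546j - 0.6064k
0.2297 + 0.7593i + 0.0546j - 0.6064k


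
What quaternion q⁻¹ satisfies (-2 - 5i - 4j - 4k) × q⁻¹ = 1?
-0.0328 + 0.082i + 0.0656j + 0.0656k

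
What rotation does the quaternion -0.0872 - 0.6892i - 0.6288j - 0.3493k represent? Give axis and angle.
axis = (-0.6918, -0.6312, -0.3506), θ = 190°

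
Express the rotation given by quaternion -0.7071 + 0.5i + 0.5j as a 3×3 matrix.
[[0.5, 0.5, -0.7071], [0.5, 0.5, 0.7071], [0.7071, -0.7071, 0]]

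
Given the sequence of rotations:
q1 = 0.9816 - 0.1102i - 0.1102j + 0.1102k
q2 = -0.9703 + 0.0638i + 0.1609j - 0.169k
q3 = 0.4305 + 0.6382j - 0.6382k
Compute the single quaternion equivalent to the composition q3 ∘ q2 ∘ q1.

q2 · q1 = -0.9091 + 0.1687i + 0.2765j - 0.2621k
q3 · q2 · q1 = -0.7351 + 0.0818i - 0.5688j + 0.3597k
-0.7351 + 0.0818i - 0.5688j + 0.3597k


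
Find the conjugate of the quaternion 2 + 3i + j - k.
2 - 3i - j + k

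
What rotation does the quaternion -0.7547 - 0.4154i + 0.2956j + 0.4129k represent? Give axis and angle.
axis = (-0.6332, 0.4506, 0.6294), θ = 278°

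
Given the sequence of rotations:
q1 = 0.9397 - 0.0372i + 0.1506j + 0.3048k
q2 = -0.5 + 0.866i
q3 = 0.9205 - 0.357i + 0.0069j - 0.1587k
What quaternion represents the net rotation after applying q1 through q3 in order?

q2 · q1 = -0.4376 + 0.8324i - 0.3393j - 0.022k
q3 · q2 · q1 = -0.1068 + 0.8684i - 0.4553j + 0.1646k
-0.1068 + 0.8684i - 0.4553j + 0.1646k


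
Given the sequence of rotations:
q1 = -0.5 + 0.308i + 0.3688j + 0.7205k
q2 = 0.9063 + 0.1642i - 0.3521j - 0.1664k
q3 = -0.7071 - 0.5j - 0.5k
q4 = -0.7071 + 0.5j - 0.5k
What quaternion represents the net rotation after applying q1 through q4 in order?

q2 · q1 = -0.254 + 0.0047i + 0.3407j + 0.9052k
q3 · q2 · q1 = 0.8026 - 0.2856i - 0.1163j - 0.5107k
q4 · q3 · q2 · q1 = -0.7647 - 0.1116i + 0.6263j + 0.1026k
-0.7647 - 0.1116i + 0.6263j + 0.1026k


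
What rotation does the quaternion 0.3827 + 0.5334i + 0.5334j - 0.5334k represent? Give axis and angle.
axis = (√3/3, √3/3, -√3/3), θ = 3π/4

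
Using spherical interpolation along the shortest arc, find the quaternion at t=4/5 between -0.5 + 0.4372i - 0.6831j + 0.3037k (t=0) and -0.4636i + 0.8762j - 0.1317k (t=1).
-0.1054 + 0.4705i - 0.8591j + 0.1715k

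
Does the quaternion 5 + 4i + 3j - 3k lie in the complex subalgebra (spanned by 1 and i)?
No. The quaternion 5 + 4i + 3j - 3k has j-coefficient y = 3 and k-coefficient z = -3, not both zero, so it does not lie in the complex subalgebra spanned by 1 and i.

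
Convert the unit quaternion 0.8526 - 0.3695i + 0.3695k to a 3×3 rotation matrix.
[[0.7269, -0.6301, -0.2731], [0.6301, 0.4539, 0.6301], [-0.2731, -0.6301, 0.7269]]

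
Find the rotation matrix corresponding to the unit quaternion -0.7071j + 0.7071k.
[[-1, 0, 0], [0, 0, -1], [0, -1, 0]]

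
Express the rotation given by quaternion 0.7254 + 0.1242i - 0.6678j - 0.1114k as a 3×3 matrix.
[[0.0833, -0.0043, -0.9965], [-0.3275, 0.9443, -0.0314], [0.9412, 0.329, 0.0772]]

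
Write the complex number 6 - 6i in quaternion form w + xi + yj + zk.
6 - 6i + 0j + 0k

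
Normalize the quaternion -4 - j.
-0.9701 - 0.2425j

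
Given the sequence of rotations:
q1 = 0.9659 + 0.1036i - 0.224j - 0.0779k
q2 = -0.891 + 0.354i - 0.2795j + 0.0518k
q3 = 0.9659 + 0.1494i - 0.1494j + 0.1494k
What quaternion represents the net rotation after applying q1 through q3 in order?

q2 · q1 = -0.9559 + 0.283i - 0.0374j + 0.0691k
q3 · q2 · q1 = -0.9815 + 0.1258i + 0.1386j - 0.0394k
-0.9815 + 0.1258i + 0.1386j - 0.0394k


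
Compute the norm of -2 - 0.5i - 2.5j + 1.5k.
3.571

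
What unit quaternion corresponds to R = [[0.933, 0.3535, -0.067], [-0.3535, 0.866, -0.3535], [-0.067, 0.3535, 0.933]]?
0.9659 + 0.183i - 0.183k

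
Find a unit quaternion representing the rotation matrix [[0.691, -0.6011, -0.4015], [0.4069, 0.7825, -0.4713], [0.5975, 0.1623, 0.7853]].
0.9026 + 0.1755i - 0.2767j + 0.2792k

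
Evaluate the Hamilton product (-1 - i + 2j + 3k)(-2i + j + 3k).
-13 + 5i - 4j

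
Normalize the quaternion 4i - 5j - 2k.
0.5963i - 0.7454j - 0.2981k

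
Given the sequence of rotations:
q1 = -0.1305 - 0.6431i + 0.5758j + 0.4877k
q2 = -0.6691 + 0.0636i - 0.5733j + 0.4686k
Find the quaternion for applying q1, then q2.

q2 · q1 = 0.2298 - 0.1274i - 0.6428j - 0.7195k
0.2298 - 0.1274i - 0.6428j - 0.7195k


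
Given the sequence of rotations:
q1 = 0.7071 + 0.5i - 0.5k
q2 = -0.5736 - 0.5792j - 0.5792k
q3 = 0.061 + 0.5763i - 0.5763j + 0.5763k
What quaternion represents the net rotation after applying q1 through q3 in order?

q2 · q1 = -0.6952 + 0.0028i - 0.6992j + 0.1668k
q3 · q2 · q1 = -0.5431 - 0.0937i + 0.2635j - 0.7918k
-0.5431 - 0.0937i + 0.2635j - 0.7918k


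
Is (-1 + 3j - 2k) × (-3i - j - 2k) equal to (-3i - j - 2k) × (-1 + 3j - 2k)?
No: pq = -1 - 5i + 7j + 11k ≠ -1 + 11i - 5j - 7k = qp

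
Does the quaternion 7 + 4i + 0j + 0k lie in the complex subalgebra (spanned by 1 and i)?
Yes. The quaternion 7 + 4i has j- and k-coefficients y = z = 0, so it lies in the complex subalgebra spanned by 1 and i.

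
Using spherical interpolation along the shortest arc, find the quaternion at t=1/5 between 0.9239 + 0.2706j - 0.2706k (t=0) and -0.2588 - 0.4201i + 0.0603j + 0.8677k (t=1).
0.8617 + 0.1027i + 0.2191j - 0.446k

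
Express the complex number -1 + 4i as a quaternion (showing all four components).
-1 + 4i + 0j + 0k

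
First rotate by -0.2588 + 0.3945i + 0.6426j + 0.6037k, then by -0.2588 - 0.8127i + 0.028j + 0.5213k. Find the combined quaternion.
0.0549 - 0.2099i + 0.5227j - 0.8244k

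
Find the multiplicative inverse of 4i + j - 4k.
-0.1212i - 0.0303j + 0.1212k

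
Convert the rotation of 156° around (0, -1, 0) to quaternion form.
0.2079 - 0.9781j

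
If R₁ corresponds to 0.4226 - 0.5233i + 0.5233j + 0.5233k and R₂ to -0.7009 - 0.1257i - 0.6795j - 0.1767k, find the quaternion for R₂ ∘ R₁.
0.0861 + 0.0505i - 0.4957j - 0.8628k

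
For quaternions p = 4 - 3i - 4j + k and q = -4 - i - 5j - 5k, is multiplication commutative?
No: pq = -34 + 33i - 20j - 13k ≠ -34 - 17i + 12j - 35k = qp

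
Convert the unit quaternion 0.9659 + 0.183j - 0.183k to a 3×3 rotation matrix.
[[0.866, 0.3535, 0.3535], [-0.3535, 0.933, -0.067], [-0.3535, -0.067, 0.933]]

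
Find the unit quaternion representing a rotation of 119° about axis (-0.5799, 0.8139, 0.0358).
0.5075 - 0.4997i + 0.7013j + 0.0308k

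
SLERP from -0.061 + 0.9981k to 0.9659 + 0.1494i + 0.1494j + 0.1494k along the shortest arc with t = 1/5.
0.2263 + 0.0438i + 0.0438j + 0.9721k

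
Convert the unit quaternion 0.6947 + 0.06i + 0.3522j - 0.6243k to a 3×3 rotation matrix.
[[-0.0276, 0.9097, 0.4144], [-0.8251, 0.2133, -0.5231], [-0.5643, -0.3564, 0.7447]]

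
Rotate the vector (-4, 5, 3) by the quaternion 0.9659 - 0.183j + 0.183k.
(-6.292, 3.05, 1.05)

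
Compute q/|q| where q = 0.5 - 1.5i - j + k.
0.2357 - 0.7071i - 0.4714j + 0.4714k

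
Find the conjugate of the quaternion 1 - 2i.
1 + 2i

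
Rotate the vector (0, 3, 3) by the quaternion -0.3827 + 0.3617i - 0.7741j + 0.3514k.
(1.667, 0.673, -3.843)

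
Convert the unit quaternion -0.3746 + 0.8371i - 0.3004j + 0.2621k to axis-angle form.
axis = (0.9028, -0.324, 0.2827), θ = 224°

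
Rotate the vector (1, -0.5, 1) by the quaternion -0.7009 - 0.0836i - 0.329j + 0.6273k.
(-0.114, -1.454, 0.351)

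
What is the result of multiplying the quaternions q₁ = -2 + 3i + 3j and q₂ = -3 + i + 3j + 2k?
-6 - 5i - 21j + 2k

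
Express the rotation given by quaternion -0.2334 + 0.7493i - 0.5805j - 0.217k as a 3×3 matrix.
[[0.2319, -0.9712, -0.0542], [-0.7686, -0.2171, 0.6017], [-0.5962, -0.0978, -0.7969]]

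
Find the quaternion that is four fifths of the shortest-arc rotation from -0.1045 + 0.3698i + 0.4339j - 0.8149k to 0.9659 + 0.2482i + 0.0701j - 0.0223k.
0.8779 + 0.3453i + 0.1969j - 0.2669k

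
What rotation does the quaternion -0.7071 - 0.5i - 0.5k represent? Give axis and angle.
axis = (-√2/2, 0, -√2/2), θ = 3π/2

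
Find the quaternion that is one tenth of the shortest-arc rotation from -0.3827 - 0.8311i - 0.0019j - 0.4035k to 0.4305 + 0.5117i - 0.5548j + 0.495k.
-0.3957 - 0.8138i + 0.058j - 0.4216k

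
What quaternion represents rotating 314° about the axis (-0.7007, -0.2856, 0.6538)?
-0.9205 - 0.2738i - 0.1116j + 0.2555k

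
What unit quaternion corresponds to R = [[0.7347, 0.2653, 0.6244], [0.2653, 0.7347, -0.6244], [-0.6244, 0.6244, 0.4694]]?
0.8571 + 0.3642i + 0.3642j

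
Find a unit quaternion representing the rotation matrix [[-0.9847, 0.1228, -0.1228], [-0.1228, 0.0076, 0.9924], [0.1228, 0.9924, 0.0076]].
-0.0872 + 0.7044j + 0.7044k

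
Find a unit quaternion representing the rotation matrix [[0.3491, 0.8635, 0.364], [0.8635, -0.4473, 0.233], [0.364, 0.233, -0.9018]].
0.8213i + 0.5257j + 0.2216k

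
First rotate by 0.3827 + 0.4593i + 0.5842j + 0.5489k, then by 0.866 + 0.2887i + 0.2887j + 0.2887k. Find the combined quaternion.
-0.1283 + 0.498i + 0.5905j + 0.6219k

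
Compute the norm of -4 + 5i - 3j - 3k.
√59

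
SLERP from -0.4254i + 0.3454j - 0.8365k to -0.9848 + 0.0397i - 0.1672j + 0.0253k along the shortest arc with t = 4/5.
0.9147 - 0.1611i + 0.2562j - 0.2678k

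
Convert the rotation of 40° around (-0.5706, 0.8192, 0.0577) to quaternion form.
0.9397 - 0.1952i + 0.2802j + 0.0197k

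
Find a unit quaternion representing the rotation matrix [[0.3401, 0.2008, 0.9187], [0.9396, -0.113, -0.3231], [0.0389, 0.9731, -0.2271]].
0.5 + 0.6481i + 0.4399j + 0.3694k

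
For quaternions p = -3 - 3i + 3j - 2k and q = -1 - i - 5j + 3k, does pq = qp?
No: pq = 21 + 5i + 23j + 11k ≠ 21 + 7i + j - 25k = qp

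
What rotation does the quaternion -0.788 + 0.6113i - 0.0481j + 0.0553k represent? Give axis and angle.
axis = (0.9929, -0.0781, 0.0898), θ = 284°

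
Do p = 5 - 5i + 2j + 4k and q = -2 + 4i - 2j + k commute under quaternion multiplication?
No: pq = 10 + 40i + 7j - k ≠ 10 + 20i - 35j - 5k = qp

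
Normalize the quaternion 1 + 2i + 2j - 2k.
0.2774 + 0.5547i + 0.5547j - 0.5547k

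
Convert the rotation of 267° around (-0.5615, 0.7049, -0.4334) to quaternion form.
-0.6884 - 0.4073i + 0.5113j - 0.3144k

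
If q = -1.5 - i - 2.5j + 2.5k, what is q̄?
-1.5 + i + 2.5j - 2.5k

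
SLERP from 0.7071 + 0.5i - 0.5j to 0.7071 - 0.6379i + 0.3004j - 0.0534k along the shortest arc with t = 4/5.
0.8817 - 0.4503i + 0.1318j - 0.0504k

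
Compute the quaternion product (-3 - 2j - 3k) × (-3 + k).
12 - 2i + 6j + 6k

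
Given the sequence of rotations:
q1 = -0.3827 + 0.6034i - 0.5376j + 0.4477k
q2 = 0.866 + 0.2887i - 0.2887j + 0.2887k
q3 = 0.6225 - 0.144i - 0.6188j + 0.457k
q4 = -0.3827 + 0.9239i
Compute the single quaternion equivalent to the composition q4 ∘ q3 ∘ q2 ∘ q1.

q2 · q1 = -0.7901 + 0.438i - 0.3101j + 0.2962k
q3 · q2 · q1 = -0.756 + 0.3449i + 0.5387j + 0.139k
q4 · q3 · q2 · q1 = -0.0293 - 0.8305i - 0.3346j + 0.4445k
-0.0293 - 0.8305i - 0.3346j + 0.4445k


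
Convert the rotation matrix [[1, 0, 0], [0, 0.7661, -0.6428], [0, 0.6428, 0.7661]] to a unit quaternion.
0.9397 + 0.342i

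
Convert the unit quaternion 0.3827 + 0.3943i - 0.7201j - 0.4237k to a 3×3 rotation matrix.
[[-0.3961, -0.2436, -0.8853], [-0.8922, 0.33, 0.3084], [0.217, 0.912, -0.348]]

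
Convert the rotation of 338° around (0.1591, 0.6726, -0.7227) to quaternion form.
-0.9816 + 0.0304i + 0.1283j - 0.1379k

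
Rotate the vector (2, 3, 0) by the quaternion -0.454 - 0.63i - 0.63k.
(-1.304, -0.619, 3.304)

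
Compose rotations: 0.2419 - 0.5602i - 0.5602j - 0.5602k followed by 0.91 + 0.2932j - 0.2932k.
0.2201 - 0.8383i - 0.2746j - 0.4165k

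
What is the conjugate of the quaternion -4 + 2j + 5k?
-4 - 2j - 5k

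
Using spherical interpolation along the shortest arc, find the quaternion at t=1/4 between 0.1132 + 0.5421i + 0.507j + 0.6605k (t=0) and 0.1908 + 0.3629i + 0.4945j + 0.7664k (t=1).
0.1333 + 0.4995i + 0.5062j + 0.6903k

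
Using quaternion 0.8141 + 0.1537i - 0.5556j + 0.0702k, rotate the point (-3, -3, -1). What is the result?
(0.62, -2.331, -3.631)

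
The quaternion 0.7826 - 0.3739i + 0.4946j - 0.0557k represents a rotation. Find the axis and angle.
axis = (-0.6006, 0.7945, -0.0895), θ = 77°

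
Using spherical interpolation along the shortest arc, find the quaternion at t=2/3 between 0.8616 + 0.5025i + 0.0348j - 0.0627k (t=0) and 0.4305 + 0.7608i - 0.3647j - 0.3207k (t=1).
0.6106 + 0.7124i - 0.2424j - 0.2467k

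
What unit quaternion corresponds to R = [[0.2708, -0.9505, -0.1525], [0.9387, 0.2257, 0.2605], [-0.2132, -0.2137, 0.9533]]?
0.7826 - 0.1515i + 0.0194j + 0.6035k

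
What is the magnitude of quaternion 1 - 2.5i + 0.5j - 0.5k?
2.784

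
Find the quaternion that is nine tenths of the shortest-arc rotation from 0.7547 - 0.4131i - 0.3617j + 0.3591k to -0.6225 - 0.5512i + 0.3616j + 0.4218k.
0.7018 + 0.4725i - 0.3971j - 0.3556k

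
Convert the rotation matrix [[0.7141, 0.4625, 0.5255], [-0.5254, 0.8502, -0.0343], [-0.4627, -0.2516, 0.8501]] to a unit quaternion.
0.9239 - 0.0588i + 0.2674j - 0.2673k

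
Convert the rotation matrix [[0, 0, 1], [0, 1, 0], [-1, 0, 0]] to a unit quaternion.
0.7071 + 0.7071j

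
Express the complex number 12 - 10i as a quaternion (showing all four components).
12 - 10i + 0j + 0k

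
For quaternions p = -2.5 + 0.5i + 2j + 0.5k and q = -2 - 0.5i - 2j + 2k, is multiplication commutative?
No: pq = 8.25 + 5.25i - 0.25j - 6k ≠ 8.25 - 4.75i + 2.25j - 6k = qp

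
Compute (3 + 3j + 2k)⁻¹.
0.1364 - 0.1364j - 0.0909k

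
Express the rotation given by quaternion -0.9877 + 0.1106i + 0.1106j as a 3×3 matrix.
[[0.9755, 0.0245, -0.2185], [0.0245, 0.9755, 0.2185], [0.2185, -0.2185, 0.9511]]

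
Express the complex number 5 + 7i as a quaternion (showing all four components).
5 + 7i + 0j + 0k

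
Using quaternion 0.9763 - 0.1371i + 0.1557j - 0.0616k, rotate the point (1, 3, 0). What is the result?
(1.177, 2.701, -1.148)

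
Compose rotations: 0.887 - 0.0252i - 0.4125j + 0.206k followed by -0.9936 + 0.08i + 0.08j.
-0.8463 + 0.1125i + 0.4643j - 0.2357k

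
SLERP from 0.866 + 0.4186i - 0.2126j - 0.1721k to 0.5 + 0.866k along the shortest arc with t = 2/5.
0.8846 + 0.3038i - 0.1543j + 0.3185k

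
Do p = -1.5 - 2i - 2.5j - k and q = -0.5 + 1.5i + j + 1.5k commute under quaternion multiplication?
No: pq = 7.75 - 4i + 1.25j ≠ 7.75 + 1.5i - 1.75j - 3.5k = qp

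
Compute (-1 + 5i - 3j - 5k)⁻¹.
-0.0167 - 0.0833i + 0.05j + 0.0833k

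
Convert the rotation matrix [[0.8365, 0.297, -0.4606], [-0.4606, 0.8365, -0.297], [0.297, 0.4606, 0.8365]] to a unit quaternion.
0.9367 + 0.2022i - 0.2022j - 0.2022k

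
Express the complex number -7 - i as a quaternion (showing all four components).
-7 - i + 0j + 0k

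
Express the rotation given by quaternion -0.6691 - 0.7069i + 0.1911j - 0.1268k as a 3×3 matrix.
[[0.8948, -0.4399, -0.0765], [-0.1005, -0.0316, -0.9944], [0.435, 0.8975, -0.0725]]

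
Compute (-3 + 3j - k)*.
-3 - 3j + k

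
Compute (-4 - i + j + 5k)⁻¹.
-0.093 + 0.0233i - 0.0233j - 0.1163k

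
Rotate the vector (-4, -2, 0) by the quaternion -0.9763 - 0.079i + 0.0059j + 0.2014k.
(-4.46, -0.236, -0.232)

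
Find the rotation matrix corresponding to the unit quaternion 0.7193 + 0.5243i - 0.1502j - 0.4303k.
[[0.5846, 0.4615, -0.6673], [-0.7765, 0.0799, -0.625], [-0.2351, 0.8835, 0.4051]]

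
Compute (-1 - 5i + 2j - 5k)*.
-1 + 5i - 2j + 5k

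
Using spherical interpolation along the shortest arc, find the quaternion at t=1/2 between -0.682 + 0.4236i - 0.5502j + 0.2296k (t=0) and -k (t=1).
-0.4349 + 0.2701i - 0.3509j + 0.7841k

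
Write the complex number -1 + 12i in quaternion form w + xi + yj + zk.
-1 + 12i + 0j + 0k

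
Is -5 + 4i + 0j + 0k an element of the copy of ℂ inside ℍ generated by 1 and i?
Yes. The quaternion -5 + 4i has j- and k-coefficients y = z = 0, so it lies in the complex subalgebra spanned by 1 and i.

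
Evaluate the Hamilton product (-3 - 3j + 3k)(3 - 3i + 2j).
-3 + 3i - 24j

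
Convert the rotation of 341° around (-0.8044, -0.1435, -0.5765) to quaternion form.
-0.9863 - 0.1328i - 0.0237j - 0.0951k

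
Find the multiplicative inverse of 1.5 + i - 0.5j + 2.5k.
0.1538 - 0.1026i + 0.0513j - 0.2564k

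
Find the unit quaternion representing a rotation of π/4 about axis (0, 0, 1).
0.9239 + 0.3827k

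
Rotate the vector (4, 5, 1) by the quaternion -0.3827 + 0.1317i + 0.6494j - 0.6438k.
(-4.965, 2.602, -3.253)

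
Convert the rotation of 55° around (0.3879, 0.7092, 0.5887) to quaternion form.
0.887 + 0.1791i + 0.3275j + 0.2718k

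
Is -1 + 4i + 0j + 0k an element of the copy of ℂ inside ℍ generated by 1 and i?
Yes. The quaternion -1 + 4i has j- and k-coefficients y = z = 0, so it lies in the complex subalgebra spanned by 1 and i.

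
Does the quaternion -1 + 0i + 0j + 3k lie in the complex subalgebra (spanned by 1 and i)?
No. The quaternion -1 + 3k has j-coefficient y = 0 and k-coefficient z = 3, not both zero, so it does not lie in the complex subalgebra spanned by 1 and i.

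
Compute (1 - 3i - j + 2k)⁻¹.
0.0667 + 0.2i + 0.0667j - 0.1333k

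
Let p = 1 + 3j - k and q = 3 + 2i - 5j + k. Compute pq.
19 + 2j - 8k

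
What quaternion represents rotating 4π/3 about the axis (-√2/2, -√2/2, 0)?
-0.5 - 0.6124i - 0.6124j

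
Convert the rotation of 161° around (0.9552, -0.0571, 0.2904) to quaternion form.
0.165 + 0.9421i - 0.0563j + 0.2864k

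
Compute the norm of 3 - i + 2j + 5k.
√39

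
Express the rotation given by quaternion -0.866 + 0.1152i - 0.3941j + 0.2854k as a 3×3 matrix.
[[0.5265, 0.4035, 0.7483], [-0.5851, 0.8106, -0.0254], [-0.6168, -0.4245, 0.6628]]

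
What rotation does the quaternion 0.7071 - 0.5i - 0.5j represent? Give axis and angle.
axis = (-√2/2, -√2/2, 0), θ = π/2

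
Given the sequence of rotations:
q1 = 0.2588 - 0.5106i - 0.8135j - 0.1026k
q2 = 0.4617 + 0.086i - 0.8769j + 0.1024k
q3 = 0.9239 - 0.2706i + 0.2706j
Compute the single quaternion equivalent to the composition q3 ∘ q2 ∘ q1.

q2 · q1 = -0.5395 - 0.0402i - 0.646j - 0.5386k
q3 · q2 · q1 = -0.3345 - 0.0369i - 0.8886j - 0.3119k
-0.3345 - 0.0369i - 0.8886j - 0.3119k


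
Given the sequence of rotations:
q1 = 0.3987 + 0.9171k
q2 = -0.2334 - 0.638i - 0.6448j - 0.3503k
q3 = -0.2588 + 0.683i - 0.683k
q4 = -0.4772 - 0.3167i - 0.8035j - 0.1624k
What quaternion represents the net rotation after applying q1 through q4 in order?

q2 · q1 = 0.2282 - 0.8457i + 0.328j - 0.3537k
q3 · q2 · q1 = 0.277 + 0.5988i + 0.7343j + 0.1597k
q4 · q3 · q2 · q1 = 0.6734 - 0.3825i - 0.6196j + 0.1274k
0.6734 - 0.3825i - 0.6196j + 0.1274k


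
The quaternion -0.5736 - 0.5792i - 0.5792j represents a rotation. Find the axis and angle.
axis = (-√2/2, -√2/2, 0), θ = 250°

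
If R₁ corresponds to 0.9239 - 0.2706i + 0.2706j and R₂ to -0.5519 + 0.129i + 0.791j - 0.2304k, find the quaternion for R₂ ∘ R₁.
-0.689 + 0.3309i + 0.6438j + 0.0361k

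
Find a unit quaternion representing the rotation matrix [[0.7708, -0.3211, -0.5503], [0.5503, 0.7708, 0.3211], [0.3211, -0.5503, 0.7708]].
0.91 - 0.2394i - 0.2394j + 0.2394k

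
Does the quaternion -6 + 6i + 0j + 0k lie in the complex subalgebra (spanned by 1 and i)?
Yes. The quaternion -6 + 6i has j- and k-coefficients y = z = 0, so it lies in the complex subalgebra spanned by 1 and i.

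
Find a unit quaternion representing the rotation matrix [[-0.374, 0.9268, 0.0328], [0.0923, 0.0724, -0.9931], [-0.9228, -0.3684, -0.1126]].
0.3827 + 0.4081i + 0.6243j - 0.5452k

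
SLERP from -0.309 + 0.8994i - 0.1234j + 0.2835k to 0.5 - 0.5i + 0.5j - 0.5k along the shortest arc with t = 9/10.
-0.4889 + 0.552i - 0.469j + 0.4861k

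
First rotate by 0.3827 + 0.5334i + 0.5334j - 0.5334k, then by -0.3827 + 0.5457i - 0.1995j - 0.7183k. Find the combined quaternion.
-0.7143 + 0.4943i - 0.3725j + 0.3267k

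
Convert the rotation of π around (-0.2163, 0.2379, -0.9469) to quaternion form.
-0.2163i + 0.2379j - 0.9469k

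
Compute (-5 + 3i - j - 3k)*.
-5 - 3i + j + 3k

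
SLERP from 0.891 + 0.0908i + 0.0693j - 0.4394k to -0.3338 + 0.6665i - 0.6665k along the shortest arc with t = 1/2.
0.3834 + 0.5211i + 0.0477j - 0.761k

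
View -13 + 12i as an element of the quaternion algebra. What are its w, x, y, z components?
-13 + 12i + 0j + 0k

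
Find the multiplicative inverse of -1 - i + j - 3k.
-0.0833 + 0.0833i - 0.0833j + 0.25k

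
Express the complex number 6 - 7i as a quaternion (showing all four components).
6 - 7i + 0j + 0k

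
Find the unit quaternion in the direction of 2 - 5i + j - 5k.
0.2697 - 0.6742i + 0.1348j - 0.6742k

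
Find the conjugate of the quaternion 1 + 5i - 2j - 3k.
1 - 5i + 2j + 3k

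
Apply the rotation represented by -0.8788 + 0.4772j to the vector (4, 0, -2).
(3.856, 0, 2.266)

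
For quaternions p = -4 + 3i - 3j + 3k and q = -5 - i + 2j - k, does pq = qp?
No: pq = 32 - 14i + 7j - 8k ≠ 32 - 8i + 7j - 14k = qp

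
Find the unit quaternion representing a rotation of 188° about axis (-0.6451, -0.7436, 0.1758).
-0.0698 - 0.6435i - 0.7418j + 0.1754k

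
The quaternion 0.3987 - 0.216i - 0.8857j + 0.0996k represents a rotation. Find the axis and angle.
axis = (-0.2355, -0.9658, 0.1086), θ = 133°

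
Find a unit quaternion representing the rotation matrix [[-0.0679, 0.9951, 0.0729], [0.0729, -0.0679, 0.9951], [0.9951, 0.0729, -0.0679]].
-0.4462 + 0.5167i + 0.5167j + 0.5167k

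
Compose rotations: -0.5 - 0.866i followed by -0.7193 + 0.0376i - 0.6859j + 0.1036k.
0.3922 + 0.6041i + 0.2532j - 0.6458k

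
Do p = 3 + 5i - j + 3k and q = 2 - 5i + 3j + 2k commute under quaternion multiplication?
No: pq = 28 - 16i - 18j + 22k ≠ 28 + 6i + 32j + 2k = qp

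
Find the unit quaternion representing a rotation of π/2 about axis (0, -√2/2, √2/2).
0.7071 - 0.5j + 0.5k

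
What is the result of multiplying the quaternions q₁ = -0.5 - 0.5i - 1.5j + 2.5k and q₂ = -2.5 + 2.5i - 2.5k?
8.75 + 3.75i + 8.75j - 1.25k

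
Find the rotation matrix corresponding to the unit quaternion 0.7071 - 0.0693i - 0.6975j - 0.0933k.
[[0.0096, 0.2286, -0.9735], [-0.0353, 0.973, 0.2282], [0.9993, 0.0321, 0.0174]]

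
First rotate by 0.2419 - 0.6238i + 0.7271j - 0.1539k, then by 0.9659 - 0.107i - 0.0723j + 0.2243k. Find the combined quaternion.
0.254 - 0.7804i + 0.5284j - 0.2173k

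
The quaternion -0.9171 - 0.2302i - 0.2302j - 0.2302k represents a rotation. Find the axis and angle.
axis = (-√3/3, -√3/3, -√3/3), θ = 313°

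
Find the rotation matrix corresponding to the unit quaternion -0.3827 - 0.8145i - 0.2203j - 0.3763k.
[[0.6197, 0.0708, 0.7816], [0.6469, -0.61, -0.4576], [0.4444, 0.7892, -0.4239]]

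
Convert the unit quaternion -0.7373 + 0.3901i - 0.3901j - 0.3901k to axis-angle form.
axis = (√3/3, -√3/3, -√3/3), θ = 275°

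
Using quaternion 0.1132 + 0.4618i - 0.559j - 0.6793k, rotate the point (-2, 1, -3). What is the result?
(2.995, -0.974, 2.02)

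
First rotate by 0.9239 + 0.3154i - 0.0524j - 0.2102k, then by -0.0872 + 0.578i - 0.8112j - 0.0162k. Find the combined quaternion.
-0.3088 + 0.6762i - 0.6285j + 0.2289k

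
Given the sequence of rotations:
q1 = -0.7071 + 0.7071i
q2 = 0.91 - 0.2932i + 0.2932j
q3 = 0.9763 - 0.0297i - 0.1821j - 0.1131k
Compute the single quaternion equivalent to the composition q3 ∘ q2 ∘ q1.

q2 · q1 = -0.4361 + 0.8508i - 0.2073j - 0.2073k
q3 · q2 · q1 = -0.4617 + 0.8579i - 0.2254j + 0.008k
-0.4617 + 0.8579i - 0.2254j + 0.008k


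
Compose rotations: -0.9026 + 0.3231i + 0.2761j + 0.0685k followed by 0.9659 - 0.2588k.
-0.8541 + 0.3835i + 0.1831j + 0.2998k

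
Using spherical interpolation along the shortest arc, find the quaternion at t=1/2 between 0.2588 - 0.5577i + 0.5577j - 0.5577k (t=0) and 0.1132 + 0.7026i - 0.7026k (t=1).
0.2593 + 0.101i + 0.3887j - 0.8784k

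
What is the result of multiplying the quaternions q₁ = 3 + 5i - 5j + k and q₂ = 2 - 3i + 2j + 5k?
26 - 26i - 32j + 12k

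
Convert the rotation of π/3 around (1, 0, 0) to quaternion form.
0.866 + 0.5i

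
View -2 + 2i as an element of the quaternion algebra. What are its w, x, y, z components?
-2 + 2i + 0j + 0k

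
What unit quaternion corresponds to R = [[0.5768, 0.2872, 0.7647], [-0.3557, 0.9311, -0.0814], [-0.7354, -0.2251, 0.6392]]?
0.887 - 0.0405i + 0.4228j - 0.1812k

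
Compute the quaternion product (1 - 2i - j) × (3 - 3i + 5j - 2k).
2 - 7i - 2j - 15k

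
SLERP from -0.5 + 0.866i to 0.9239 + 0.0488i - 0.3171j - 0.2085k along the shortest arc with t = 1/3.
-0.7557 + 0.6363i + 0.1293j + 0.085k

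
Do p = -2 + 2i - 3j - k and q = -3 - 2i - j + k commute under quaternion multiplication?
No: pq = 8 - 6i + 11j - 7k ≠ 8 + 2i + 11j + 9k = qp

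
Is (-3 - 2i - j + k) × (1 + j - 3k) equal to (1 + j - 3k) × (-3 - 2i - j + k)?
No: pq = 1 - 10j + 8k ≠ 1 - 4i + 2j + 12k = qp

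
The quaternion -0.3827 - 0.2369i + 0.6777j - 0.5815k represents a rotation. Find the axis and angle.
axis = (-0.2564, 0.7335, -0.6294), θ = 5π/4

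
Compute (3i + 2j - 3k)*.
-3i - 2j + 3k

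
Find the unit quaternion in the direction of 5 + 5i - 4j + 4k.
0.5522 + 0.5522i - 0.4417j + 0.4417k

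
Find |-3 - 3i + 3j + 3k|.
6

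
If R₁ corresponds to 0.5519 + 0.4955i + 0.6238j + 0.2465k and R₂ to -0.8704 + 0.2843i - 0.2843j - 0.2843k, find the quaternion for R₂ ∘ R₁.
-0.3738 - 0.1671i - 0.9108j - 0.0532k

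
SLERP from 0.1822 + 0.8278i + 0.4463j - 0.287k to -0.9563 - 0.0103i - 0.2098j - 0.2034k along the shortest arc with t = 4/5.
0.9144 + 0.2357i + 0.3117j + 0.1054k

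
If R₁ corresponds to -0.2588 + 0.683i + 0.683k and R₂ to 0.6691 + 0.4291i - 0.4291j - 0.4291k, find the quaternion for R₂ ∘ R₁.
-0.1732 + 0.0529i - 0.4751j + 0.8611k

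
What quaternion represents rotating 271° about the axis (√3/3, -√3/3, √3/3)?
-0.7133 + 0.4047i - 0.4047j + 0.4047k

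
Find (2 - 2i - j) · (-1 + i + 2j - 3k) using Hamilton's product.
2 + 7i - j - 9k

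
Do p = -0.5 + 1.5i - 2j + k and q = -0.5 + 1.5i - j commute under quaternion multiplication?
No: pq = -4 - 0.5i + 3j + k ≠ -4 - 2.5i - 2k = qp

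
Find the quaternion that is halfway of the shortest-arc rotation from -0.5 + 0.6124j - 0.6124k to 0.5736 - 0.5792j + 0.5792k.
-0.5373 + 0.5964j - 0.5964k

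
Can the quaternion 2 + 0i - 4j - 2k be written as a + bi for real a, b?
No. The quaternion 2 - 4j - 2k has j-coefficient y = -4 and k-coefficient z = -2, not both zero, so it does not lie in the complex subalgebra spanned by 1 and i.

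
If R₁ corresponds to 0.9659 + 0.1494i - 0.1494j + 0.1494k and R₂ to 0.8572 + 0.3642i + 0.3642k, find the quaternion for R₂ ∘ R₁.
0.7191 + 0.5343i - 0.1281j + 0.4254k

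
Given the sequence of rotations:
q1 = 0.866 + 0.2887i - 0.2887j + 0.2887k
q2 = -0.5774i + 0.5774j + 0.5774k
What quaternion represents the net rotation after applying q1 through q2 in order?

q2 · q1 = 0.1667 - 0.1666i + 0.8334j + 0.5k
0.1667 - 0.1666i + 0.8334j + 0.5k


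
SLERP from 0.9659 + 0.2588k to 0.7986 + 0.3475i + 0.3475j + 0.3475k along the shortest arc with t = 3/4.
0.8642 + 0.2662i + 0.2662j + 0.3338k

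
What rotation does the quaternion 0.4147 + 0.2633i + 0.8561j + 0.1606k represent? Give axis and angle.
axis = (0.2894, 0.9408, 0.1765), θ = 131°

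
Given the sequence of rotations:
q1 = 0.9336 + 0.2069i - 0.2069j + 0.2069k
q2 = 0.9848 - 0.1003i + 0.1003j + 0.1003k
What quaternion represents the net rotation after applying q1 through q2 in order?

q2 · q1 = 0.9402 + 0.1516i - 0.0686j + 0.2974k
0.9402 + 0.1516i - 0.0686j + 0.2974k


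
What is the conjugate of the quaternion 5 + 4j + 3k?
5 - 4j - 3k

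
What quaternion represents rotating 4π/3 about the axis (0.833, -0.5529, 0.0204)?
-0.5 + 0.7214i - 0.4788j + 0.0177k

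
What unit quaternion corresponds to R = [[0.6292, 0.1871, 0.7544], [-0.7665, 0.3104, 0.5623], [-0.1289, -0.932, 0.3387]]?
0.7547 - 0.495i + 0.2926j - 0.3159k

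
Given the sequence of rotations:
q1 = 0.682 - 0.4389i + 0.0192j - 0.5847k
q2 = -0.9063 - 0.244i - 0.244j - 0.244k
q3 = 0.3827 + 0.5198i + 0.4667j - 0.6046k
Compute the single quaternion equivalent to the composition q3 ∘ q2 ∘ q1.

q2 · q1 = -0.8632 + 0.3787i - 0.2194j + 0.2517k
q3 · q2 · q1 = -0.2726 - 0.3189i - 0.8466j + 0.3274k
-0.2726 - 0.3189i - 0.8466j + 0.3274k


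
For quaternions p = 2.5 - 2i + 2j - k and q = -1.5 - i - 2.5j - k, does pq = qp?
No: pq = -1.75 - 4i - 10.25j + 6k ≠ -1.75 + 5i - 8.25j - 8k = qp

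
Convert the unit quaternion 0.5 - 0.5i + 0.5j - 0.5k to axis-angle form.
axis = (-√3/3, √3/3, -√3/3), θ = 2π/3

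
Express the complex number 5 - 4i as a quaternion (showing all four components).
5 - 4i + 0j + 0k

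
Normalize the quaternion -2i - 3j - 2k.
-0.4851i - 0.7276j - 0.4851k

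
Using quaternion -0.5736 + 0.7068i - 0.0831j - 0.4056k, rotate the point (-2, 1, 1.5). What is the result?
(-2.614, 0.294, 0.575)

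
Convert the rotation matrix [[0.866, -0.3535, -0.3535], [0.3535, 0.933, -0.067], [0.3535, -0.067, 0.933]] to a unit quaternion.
0.9659 - 0.183j + 0.183k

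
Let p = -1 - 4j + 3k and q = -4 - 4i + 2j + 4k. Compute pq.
-18i + 2j - 32k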